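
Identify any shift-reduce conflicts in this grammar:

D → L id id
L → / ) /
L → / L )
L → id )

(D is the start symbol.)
No shift-reduce conflicts

Augment with D' → D and build the canonical LR(0) collection (I0 = CLOSURE({[D' → . D]}), then GOTO on every symbol after a dot until no new states appear). It has 12 states:
  I0: { [D → . L id id], [D' → . D], [L → . / ) /], [L → . / L )], [L → . id )] }  — shift
  I1: { [L → . / ) /], [L → . / L )], [L → . id )], [L → / . ) /], [L → / . L )] }  — shift
  I2: { [D' → D .] }  — accept
  I3: { [D → L . id id] }  — shift
  I4: { [L → id . )] }  — shift
  I5: { [L → id ) .] }  — reduce
  I6: { [D → L id . id] }  — shift
  I7: { [D → L id id .] }  — reduce
  I8: { [L → / ) . /] }  — shift
  I9: { [L → / L . )] }  — shift
  I10: { [L → / L ) .] }  — reduce
  I11: { [L → / ) / .] }  — reduce

No state contains both a complete item and a shift item.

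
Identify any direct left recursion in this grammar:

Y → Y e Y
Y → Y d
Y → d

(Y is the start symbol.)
Yes, Y is left-recursive

Y → Y e Y: LEFT RECURSIVE (starts with Y)
Y → Y d: LEFT RECURSIVE (starts with Y)
Y → d: starts with d

The grammar has direct left recursion on: Y.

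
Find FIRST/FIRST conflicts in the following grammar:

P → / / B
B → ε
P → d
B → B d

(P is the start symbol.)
No FIRST/FIRST conflicts.

A FIRST/FIRST conflict occurs when two productions N → α and N → β for the same non-terminal have FIRST(α) ∩ FIRST(β) ≠ ∅ (with ε ∈ FIRST of a nullable right-hand side, so two nullable alternatives also conflict).

FIRST sets of the non-terminals at (or reachable through a nullable prefix from) the front of some alternative:
  FIRST(B) = { 'd', ε }

Productions for P:
  P → / / B: FIRST = { '/' }
  P → d: FIRST = { 'd' }
Productions for B:
  B → ε: FIRST = { ε }
  B → B d: FIRST = { 'd' }

All alternatives of each non-terminal have pairwise disjoint FIRST sets.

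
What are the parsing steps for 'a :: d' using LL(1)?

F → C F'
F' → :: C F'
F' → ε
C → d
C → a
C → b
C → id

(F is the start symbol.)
LL(1) parsing maintains a stack (initially the start symbol over $) and the input. At each step: if the stack top is a terminal, match it against the current input token; if it is a non-terminal N, replace it with the RHS of M[N, lookahead] (the unique production whose predict set contains the lookahead).

Stack is shown with the top on the left.

Stack      Input     Action
---------------------------
F $        a :: d $  output F → C F'
C F' $     a :: d $  output C → a
a F' $     a :: d $  match 'a'
F' $       :: d $    output F' → :: C F'
:: C F' $  :: d $    match '::'
C F' $     d $       output C → d
d F' $     d $       match 'd'
F' $       $         output F' → ε
$          $         accept

The string is accepted.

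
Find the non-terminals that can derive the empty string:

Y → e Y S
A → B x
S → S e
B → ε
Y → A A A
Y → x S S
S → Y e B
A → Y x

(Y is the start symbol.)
{ 'B' }

A non-terminal is nullable if it can derive ε (the empty string): either it has an ε-production, or it has a production whose right-hand side consists entirely of nullable non-terminals.

ε-productions: B → ε
So B is immediately nullable.
No further non-terminal can be added: every production for the remaining non-terminals contains a terminal or a non-nullable non-terminal.
Nullable = { 'B' }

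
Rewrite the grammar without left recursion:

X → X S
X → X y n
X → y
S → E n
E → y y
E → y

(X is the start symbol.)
X → y X'
X' → S X'
X' → y n X'
X' → ε
S → E n
E → y y
E → y

X is directly left-recursive. The standard transformation for
  A → A α₁ | ... | A α_m | β₁ | ... | β_n
is
  A  → β₁ A' | ... | β_n A'
  A' → α₁ A' | ... | α_m A' | ε

X → y becomes X → y X'
X → X S becomes X' → S X'
X → X y n becomes X' → y n X'
Add X' → ε

Productions for other non-terminals are unchanged:
  S → E n
  E → y y
  E → y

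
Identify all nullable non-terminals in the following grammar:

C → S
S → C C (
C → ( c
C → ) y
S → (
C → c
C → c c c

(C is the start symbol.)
None

A non-terminal is nullable if it can derive ε (the empty string): either it has an ε-production, or it has a production whose right-hand side consists entirely of nullable non-terminals.

There are no ε-productions, so no non-terminal can derive ε.
No non-terminals are nullable.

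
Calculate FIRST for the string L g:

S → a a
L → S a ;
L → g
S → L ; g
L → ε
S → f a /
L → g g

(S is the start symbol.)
FIRST sets of the non-terminals involved (from the grammar, by fixed-point iteration):
  FIRST(L) = { ';', 'a', 'f', 'g', ε }

To compute FIRST(L g), process the symbols left to right:
Symbol L is a non-terminal. Add FIRST(L) \ {ε} = { ';', 'a', 'f', 'g' }
L is nullable (ε ∈ FIRST(L)), continue to the next symbol.
Symbol g is a terminal. Add 'g' and stop.
FIRST(L g) = { ';', 'a', 'f', 'g' }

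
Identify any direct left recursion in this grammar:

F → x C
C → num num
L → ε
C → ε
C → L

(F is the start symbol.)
F → x C: starts with x
C → num num: starts with num
L → ε: starts with ε
C → ε: starts with ε
C → L: starts with L

No direct left recursion found.

Answer: No direct left recursion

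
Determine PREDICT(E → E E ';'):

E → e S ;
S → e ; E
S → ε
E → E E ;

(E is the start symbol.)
PREDICT(E → E E ';') = (FIRST(RHS) \ {ε}) ∪ (FOLLOW(E) if ε ∈ FIRST(RHS), i.e. RHS ⇒* ε)
FIRST(E) = { 'e' }
FIRST(E E ';') = { 'e' }
ε ∉ FIRST(E E ';'), so FOLLOW(E) is not added.
PREDICT(E → E E ';') = { 'e' }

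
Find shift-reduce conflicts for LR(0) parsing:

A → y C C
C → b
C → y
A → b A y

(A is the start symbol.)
No shift-reduce conflicts

Augment with A' → A and build the canonical LR(0) collection (I0 = CLOSURE({[A' → . A]}), then GOTO on every symbol after a dot until no new states appear). It has 10 states:
  I0: { [A → . b A y], [A → . y C C], [A' → . A] }  — shift
  I1: { [A' → A .] }  — accept
  I2: { [A → . b A y], [A → . y C C], [A → b . A y] }  — shift
  I3: { [A → y . C C], [C → . b], [C → . y] }  — shift
  I4: { [A → y C . C], [C → . b], [C → . y] }  — shift
  I5: { [C → b .] }  — reduce
  I6: { [C → y .] }  — reduce
  I7: { [A → y C C .] }  — reduce
  I8: { [A → b A . y] }  — shift
  I9: { [A → b A y .] }  — reduce

No state contains both a complete item and a shift item.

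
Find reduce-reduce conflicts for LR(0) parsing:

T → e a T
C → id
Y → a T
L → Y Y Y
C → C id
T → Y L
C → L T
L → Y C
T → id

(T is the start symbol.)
No reduce-reduce conflicts

A reduce-reduce conflict occurs when an LR(0) state has two complete items [A → α .] and [B → β .] — both call for a reduction, and with no lookahead the parser cannot choose between them.

Augment with T' → T and build the canonical LR(0) collection (I0 = CLOSURE({[T' → . T]}), then GOTO on every symbol after a dot until no new states appear). It has 18 states:
  I0: { [T → . Y L], [T → . e a T], [T → . id], [T' → . T], [Y → . a T] }  — shift
  I1: { [T' → T .] }  — accept
  I2: { [L → . Y C], [L → . Y Y Y], [T → Y . L], [Y → . a T] }  — shift
  I3: { [T → . Y L], [T → . e a T], [T → . id], [Y → . a T], [Y → a . T] }  — shift
  I4: { [T → e . a T] }  — shift
  I5: { [T → id .] }  — reduce
  I6: { [T → . Y L], [T → . e a T], [T → . id], [T → e a . T], [Y → . a T] }  — shift
  I7: { [T → e a T .] }  — reduce
  I8: { [Y → a T .] }  — reduce
  I9: { [T → Y L .] }  — reduce
  I10: { [C → . C id], [C → . L T], [C → . id], [L → . Y C], [L → . Y Y Y], [L → Y . C], [L → Y . Y Y], [Y → . a T] }  — shift
  I11: { [C → C . id], [L → Y C .] }  — shift, reduce
  I12: { [C → L . T], [T → . Y L], [T → . e a T], [T → . id], [Y → . a T] }  — shift
  I13: { [C → . C id], [C → . L T], [C → . id], [L → . Y C], [L → . Y Y Y], [L → Y . C], [L → Y . Y Y], [L → Y Y . Y], [Y → . a T] }  — shift
  I14: { [C → id .] }  — reduce
  I15: { [C → . C id], [C → . L T], [C → . id], [L → . Y C], [L → . Y Y Y], [L → Y . C], [L → Y . Y Y], [L → Y Y . Y], [L → Y Y Y .], [Y → . a T] }  — shift, reduce
  I16: { [C → L T .] }  — reduce
  I17: { [C → C id .] }  — reduce

No state contains more than one complete item.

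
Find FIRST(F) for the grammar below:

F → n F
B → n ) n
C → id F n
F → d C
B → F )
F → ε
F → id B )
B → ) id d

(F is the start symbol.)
{ 'd', 'id', 'n', ε }

To compute FIRST(F), examine every production with F on the left-hand side, reading each right-hand side left to right until a non-nullable symbol is reached.

From F → n F:
  - n is a terminal: add 'n' and stop
From F → d C:
  - d is a terminal: add 'd' and stop
From F → ε:
  - ε-production, so ε ∈ FIRST(F)
From F → id B ):
  - id is a terminal: add 'id' and stop

Collecting: FIRST(F) = { 'd', 'id', 'n', ε }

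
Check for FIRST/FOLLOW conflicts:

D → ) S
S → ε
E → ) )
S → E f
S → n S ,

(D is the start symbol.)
Nullable non-terminals: S.
FIRST sets used below: FIRST(E) = { ')' }

S: nullable alternative(s) S → ε; FOLLOW(S) = { $, ',' }
  S → ε: FIRST \ {ε} = { } — this is the only nullable alternative, skip
  S → E f: FIRST \ {ε} = { ')' } — disjoint from FOLLOW(S)
  S → n S ,: FIRST \ {ε} = { 'n' } — disjoint from FOLLOW(S)

D, E have no nullable alternative, so no FIRST/FOLLOW check is needed there.

No FIRST/FOLLOW conflicts found.

Answer: No FIRST/FOLLOW conflicts.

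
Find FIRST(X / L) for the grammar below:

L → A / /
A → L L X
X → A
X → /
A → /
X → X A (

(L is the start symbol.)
{ '/' }

FIRST sets of the non-terminals involved (from the grammar, by fixed-point iteration):
  FIRST(X) = { '/' }

To compute FIRST(X / L), process the symbols left to right:
Symbol X is a non-terminal. Add FIRST(X) \ {ε} = { '/' }
X is not nullable (ε ∉ FIRST(X)), so stop here.
FIRST(X / L) = { '/' }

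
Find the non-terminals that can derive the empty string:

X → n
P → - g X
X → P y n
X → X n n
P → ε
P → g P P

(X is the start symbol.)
ε-productions: P → ε
So P is immediately nullable.
No further non-terminal can be added: every production for the remaining non-terminals contains a terminal or a non-nullable non-terminal.
Nullable = { 'P' }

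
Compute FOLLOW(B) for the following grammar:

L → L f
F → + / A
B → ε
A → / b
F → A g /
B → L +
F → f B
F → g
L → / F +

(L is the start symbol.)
To compute FOLLOW(B), find every occurrence of B on a right-hand side N → α B β: add FIRST(β) \ {ε}, and if β is empty or nullable also add FOLLOW(N). Iterate to a fixed point.

In F → f B: B is at the end, add FOLLOW(F)

The FOLLOW sets referred to above (computed the same way, to a fixed point):
  FOLLOW(F) = { '+' }

Taking the union: FOLLOW(B) = { '+' }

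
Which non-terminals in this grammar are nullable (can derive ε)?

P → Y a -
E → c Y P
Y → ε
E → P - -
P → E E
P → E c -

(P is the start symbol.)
A non-terminal is nullable if it can derive ε (the empty string): either it has an ε-production, or it has a production whose right-hand side consists entirely of nullable non-terminals.

ε-productions: Y → ε
So Y is immediately nullable.
No further non-terminal can be added: every production for the remaining non-terminals contains a terminal or a non-nullable non-terminal.
Nullable = { 'Y' }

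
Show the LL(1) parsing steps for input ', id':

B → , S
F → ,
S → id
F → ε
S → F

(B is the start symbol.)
LL(1) parsing maintains a stack (initially the start symbol over $) and the input. At each step: if the stack top is a terminal, match it against the current input token; if it is a non-terminal N, replace it with the RHS of M[N, lookahead] (the unique production whose predict set contains the lookahead).

Stack is shown with the top on the left.

Stack  Input   Action
---------------------
B $    , id $  output B → , S
, S $  , id $  match ','
S $    id $    output S → id
id $   id $    match 'id'
$      $       accept

The string is accepted.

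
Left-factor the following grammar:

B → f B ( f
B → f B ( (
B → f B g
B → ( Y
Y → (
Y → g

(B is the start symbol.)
B → f B B'
B' → ( B''
B'' → f
B'' → (
B' → g
B → ( Y
Y → (
Y → g

Left-factoring transforms A → αβ₁ | αβ₂ into A → αA' and A' → β₁ | β₂
(α is the longest common prefix among the alternatives). Repeat until
no nonterminal has two alternatives with a common prefix.

Round 1: B has alternatives sharing prefix 'f B'. Introduce B': B → f B B'
  Add: B' → ( f
  Add: B' → ( (
  Add: B' → g

Round 2: B' has alternatives sharing prefix '('. Introduce B'': B' → ( B''
  Add: B'' → f
  Add: B'' → (

No remaining common prefixes — done.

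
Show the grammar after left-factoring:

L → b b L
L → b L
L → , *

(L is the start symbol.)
Left-factoring transforms A → αβ₁ | αβ₂ into A → αA' and A' → β₁ | β₂
(α is the longest common prefix among the alternatives). Repeat until
no nonterminal has two alternatives with a common prefix.

Round 1: L has alternatives sharing prefix 'b'. Introduce L': L → b L'
  Add: L' → b L
  Add: L' → L

No remaining common prefixes — done.

Resulting grammar:
L → b L'
L' → b L
L' → L
L → , *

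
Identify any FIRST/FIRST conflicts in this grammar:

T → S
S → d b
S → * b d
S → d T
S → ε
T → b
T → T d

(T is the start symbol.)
A FIRST/FIRST conflict occurs when two productions N → α and N → β for the same non-terminal have FIRST(α) ∩ FIRST(β) ≠ ∅ (with ε ∈ FIRST of a nullable right-hand side, so two nullable alternatives also conflict).

FIRST sets of the non-terminals at (or reachable through a nullable prefix from) the front of some alternative:
  FIRST(S) = { '*', 'd', ε }
  FIRST(T) = { '*', 'b', 'd', ε }

Productions for T:
  T → S: FIRST = { '*', 'd', ε }
  T → b: FIRST = { 'b' }
  T → T d: FIRST = { '*', 'b', 'd' }
Productions for S:
  S → d b: FIRST = { 'd' }
  S → * b d: FIRST = { '*' }
  S → d T: FIRST = { 'd' }
  S → ε: FIRST = { ε }

Conflict for T: T → S and T → T d
  Overlap: { '*', 'd' }
Conflict for T: T → b and T → T d
  Overlap: { 'b' }
Conflict for S: S → d b and S → d T
  Overlap: { 'd' }

Answer: Yes. T → S / T → T d on { '*', 'd' }; T → b / T → T d on { 'b' }; S → d b / S → d T on { 'd' }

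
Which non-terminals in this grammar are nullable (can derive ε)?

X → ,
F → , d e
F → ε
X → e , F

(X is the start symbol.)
A non-terminal is nullable if it can derive ε (the empty string): either it has an ε-production, or it has a production whose right-hand side consists entirely of nullable non-terminals.

ε-productions: F → ε
So F is immediately nullable.
No further non-terminal can be added: every production for the remaining non-terminals contains a terminal or a non-nullable non-terminal.
Nullable = { 'F' }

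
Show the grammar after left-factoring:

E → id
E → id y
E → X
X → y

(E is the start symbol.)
E → id E'
E' → ε
E' → y
E → X
X → y

Left-factoring transforms A → αβ₁ | αβ₂ into A → αA' and A' → β₁ | β₂
(α is the longest common prefix among the alternatives). Repeat until
no nonterminal has two alternatives with a common prefix.

Round 1: E has alternatives sharing prefix 'id'. Introduce E': E → id E'
  Add: E' → ε
  Add: E' → y

No remaining common prefixes — done.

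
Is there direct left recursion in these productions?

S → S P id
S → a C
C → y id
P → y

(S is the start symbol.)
Yes, S is left-recursive

Direct left recursion occurs when N → N α for some non-terminal N (the right-hand side begins with the left-hand side itself).

S → S P id: LEFT RECURSIVE (starts with S)
S → a C: starts with a
C → y id: starts with y
P → y: starts with y

The grammar has direct left recursion on: S.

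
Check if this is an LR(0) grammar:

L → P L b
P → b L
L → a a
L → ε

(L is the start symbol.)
Augment with L' → L and build the canonical LR(0) collection (I0 = CLOSURE({[L' → . L]}), then GOTO on every symbol after a dot until no new states appear). It has 9 states:
  I0: { [L → . P L b], [L → . a a], [L → .], [L' → . L], [P → . b L] }  — shift, reduce
  I1: { [L' → L .] }  — accept
  I2: { [L → . P L b], [L → . a a], [L → .], [L → P . L b], [P → . b L] }  — shift, reduce
  I3: { [L → a . a] }  — shift
  I4: { [L → . P L b], [L → . a a], [L → .], [P → . b L], [P → b . L] }  — shift, reduce
  I5: { [P → b L .] }  — reduce
  I6: { [L → a a .] }  — reduce
  I7: { [L → P L . b] }  — shift
  I8: { [L → P L b .] }  — reduce

Conflict in state I0:
  Shift-reduce conflict between [L → .] and [L → . a a]
So the grammar is NOT LR(0).

Answer: No. Shift-reduce conflict between [L → .] and [L → . a a]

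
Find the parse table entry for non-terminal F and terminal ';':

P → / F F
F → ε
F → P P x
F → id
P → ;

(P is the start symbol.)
F → ε, F → P P x

To find M[F, ';'], we find productions for F where ';' is in the predict set (PREDICT(N → α) = (FIRST(α) \ {ε}) ∪ (FOLLOW(N) if α ⇒* ε)).

Relevant sets:
  FIRST(P) = { '/', ';' }
  FOLLOW(F) = { $, '/', ';', 'id', 'x' }

F → ε: PREDICT = { $, '/', ';', 'id', 'x' }
  ';' is in predict set, so this production goes in M[F, ';']
F → P P x: PREDICT = { '/', ';' }
  ';' is in predict set, so this production goes in M[F, ';']
F → id: PREDICT = { 'id' }

M[F, ';'] = F → ε, F → P P x  (a multiply-defined cell — the grammar is not LL(1))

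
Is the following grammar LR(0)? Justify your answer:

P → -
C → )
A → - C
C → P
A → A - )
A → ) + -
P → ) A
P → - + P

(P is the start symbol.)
Augment with P' → P and build the canonical LR(0) collection (I0 = CLOSURE({[P' → . P]}), then GOTO on every symbol after a dot until no new states appear). It has 16 states:
  I0: { [P → . ) A], [P → . - + P], [P → . -], [P' → . P] }  — shift
  I1: { [A → . ) + -], [A → . - C], [A → . A - )], [P → ) . A] }  — shift
  I2: { [P → - . + P], [P → - .] }  — shift, reduce
  I3: { [P' → P .] }  — accept
  I4: { [P → - + . P], [P → . ) A], [P → . - + P], [P → . -] }  — shift
  I5: { [P → - + P .] }  — reduce
  I6: { [A → ) . + -] }  — shift
  I7: { [A → - . C], [C → . )], [C → . P], [P → . ) A], [P → . - + P], [P → . -] }  — shift
  I8: { [A → A . - )], [P → ) A .] }  — shift, reduce
  I9: { [A → A - . )] }  — shift
  I10: { [A → A - ) .] }  — reduce
  I11: { [A → . ) + -], [A → . - C], [A → . A - )], [C → ) .], [P → ) . A] }  — shift, reduce
  I12: { [A → - C .] }  — reduce
  I13: { [C → P .] }  — reduce
  I14: { [A → ) + . -] }  — shift
  I15: { [A → ) + - .] }  — reduce

Conflict in state I2:
  Shift-reduce conflict between [P → - .] and [P → - . + P]
So the grammar is NOT LR(0).

Answer: No. Shift-reduce conflict between [P → - .] and [P → - . + P]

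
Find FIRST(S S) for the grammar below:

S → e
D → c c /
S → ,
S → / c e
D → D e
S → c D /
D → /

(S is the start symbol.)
FIRST sets of the non-terminals involved (from the grammar, by fixed-point iteration):
  FIRST(S) = { ',', '/', 'c', 'e' }

To compute FIRST(S S), process the symbols left to right:
Symbol S is a non-terminal. Add FIRST(S) \ {ε} = { ',', '/', 'c', 'e' }
S is not nullable (ε ∉ FIRST(S)), so stop here.
FIRST(S S) = { ',', '/', 'c', 'e' }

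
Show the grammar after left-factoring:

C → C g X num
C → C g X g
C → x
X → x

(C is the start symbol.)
Left-factoring transforms A → αβ₁ | αβ₂ into A → αA' and A' → β₁ | β₂
(α is the longest common prefix among the alternatives). Repeat until
no nonterminal has two alternatives with a common prefix.

Round 1: C has alternatives sharing prefix 'C g X'. Introduce C': C → C g X C'
  Add: C' → num
  Add: C' → g

No remaining common prefixes — done.

Resulting grammar:
C → C g X C'
C' → num
C' → g
C → x
X → x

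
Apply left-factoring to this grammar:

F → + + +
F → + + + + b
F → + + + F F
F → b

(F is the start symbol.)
Left-factoring transforms A → αβ₁ | αβ₂ into A → αA' and A' → β₁ | β₂
(α is the longest common prefix among the alternatives). Repeat until
no nonterminal has two alternatives with a common prefix.

Round 1: F has alternatives sharing prefix '+ + +'. Introduce F': F → + + + F'
  Add: F' → ε
  Add: F' → + b
  Add: F' → F F

No remaining common prefixes — done.

Resulting grammar:
F → + + + F'
F' → ε
F' → + b
F' → F F
F → b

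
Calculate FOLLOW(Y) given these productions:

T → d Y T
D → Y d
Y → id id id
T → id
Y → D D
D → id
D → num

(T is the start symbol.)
To compute FOLLOW(Y), find every occurrence of Y on a right-hand side N → α Y β: add FIRST(β) \ {ε}, and if β is empty or nullable also add FOLLOW(N). Iterate to a fixed point.

In T → d Y T: Y is followed by T, add FIRST(T) \ {ε} = { 'd', 'id' }
In D → Y d: Y is followed by d, add FIRST(d) \ {ε} = { 'd' }

Taking the union: FOLLOW(Y) = { 'd', 'id' }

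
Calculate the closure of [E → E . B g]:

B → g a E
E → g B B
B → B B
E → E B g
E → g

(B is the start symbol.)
To compute CLOSURE, for each item [A → α.Bβ] where B is a non-terminal, add [B → .γ] for all productions B → γ; repeat for the newly added items until nothing changes.

Start with: [E → E . B g]
  [E → E . B g] has the dot before B: add [B → . g a E], [B → . B B]
No further items can be added.

CLOSURE = { [B → . B B], [B → . g a E], [E → E . B g] }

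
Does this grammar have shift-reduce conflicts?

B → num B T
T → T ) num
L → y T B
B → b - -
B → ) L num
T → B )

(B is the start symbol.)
Augment with B' → B and build the canonical LR(0) collection (I0 = CLOSURE({[B' → . B]}), then GOTO on every symbol after a dot until no new states appear). It has 19 states:
  I0: { [B → . ) L num], [B → . b - -], [B → . num B T], [B' → . B] }  — shift
  I1: { [B → ) . L num], [L → . y T B] }  — shift
  I2: { [B' → B .] }  — accept
  I3: { [B → b . - -] }  — shift
  I4: { [B → . ) L num], [B → . b - -], [B → . num B T], [B → num . B T] }  — shift
  I5: { [B → . ) L num], [B → . b - -], [B → . num B T], [B → num B . T], [T → . B )], [T → . T ) num] }  — shift
  I6: { [T → B . )] }  — shift
  I7: { [B → num B T .], [T → T . ) num] }  — shift, reduce
  I8: { [T → T ) . num] }  — shift
  I9: { [T → T ) num .] }  — reduce
  I10: { [T → B ) .] }  — reduce
  I11: { [B → b - . -] }  — shift
  I12: { [B → b - - .] }  — reduce
  I13: { [B → ) L . num] }  — shift
  I14: { [B → . ) L num], [B → . b - -], [B → . num B T], [L → y . T B], [T → . B )], [T → . T ) num] }  — shift
  I15: { [B → . ) L num], [B → . b - -], [B → . num B T], [L → y T . B], [T → T . ) num] }  — shift
  I16: { [B → ) . L num], [L → . y T B], [T → T ) . num] }  — shift
  I17: { [L → y T B .] }  — reduce
  I18: { [B → ) L num .] }  — reduce

I7 contains reduce item [B → num B T .] and shift item [T → T . ) num] — shift-reduce conflict.

Answer: Yes — I7: [B → num B T .] vs [T → T . ) num]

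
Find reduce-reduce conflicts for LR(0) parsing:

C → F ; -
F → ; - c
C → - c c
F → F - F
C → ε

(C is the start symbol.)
Augment with C' → C and build the canonical LR(0) collection (I0 = CLOSURE({[C' → . C]}), then GOTO on every symbol after a dot until no new states appear). It has 13 states:
  I0: { [C → . - c c], [C → . F ; -], [C → .], [C' → . C], [F → . ; - c], [F → . F - F] }  — shift, reduce
  I1: { [C → - . c c] }  — shift
  I2: { [F → ; . - c] }  — shift
  I3: { [C' → C .] }  — accept
  I4: { [C → F . ; -], [F → F . - F] }  — shift
  I5: { [F → . ; - c], [F → . F - F], [F → F - . F] }  — shift
  I6: { [C → F ; . -] }  — shift
  I7: { [C → F ; - .] }  — reduce
  I8: { [F → F - F .], [F → F . - F] }  — shift, reduce
  I9: { [F → ; - . c] }  — shift
  I10: { [F → ; - c .] }  — reduce
  I11: { [C → - c . c] }  — shift
  I12: { [C → - c c .] }  — reduce

No state contains more than one complete item.

Answer: No reduce-reduce conflicts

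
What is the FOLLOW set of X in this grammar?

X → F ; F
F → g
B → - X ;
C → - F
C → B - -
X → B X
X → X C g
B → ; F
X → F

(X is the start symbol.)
{ $, '-', ';' }

To compute FOLLOW(X), find every occurrence of X on a right-hand side N → α X β: add FIRST(β) \ {ε}, and if β is empty or nullable also add FOLLOW(N). Iterate to a fixed point.

X is the start symbol, so $ ∈ FOLLOW(X).
In B → - X ;: X is followed by ';', add FIRST(';') \ {ε} = { ';' }
In X → B X: X is at the end; this adds FOLLOW(X) to itself — nothing new
In X → X C g: X is followed by C g, add FIRST(C g) \ {ε} = { '-', ';' }

Taking the union: FOLLOW(X) = { $, '-', ';' }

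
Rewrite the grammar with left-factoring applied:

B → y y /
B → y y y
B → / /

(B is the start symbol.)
Left-factoring transforms A → αβ₁ | αβ₂ into A → αA' and A' → β₁ | β₂
(α is the longest common prefix among the alternatives). Repeat until
no nonterminal has two alternatives with a common prefix.

Round 1: B has alternatives sharing prefix 'y y'. Introduce B': B → y y B'
  Add: B' → /
  Add: B' → y

No remaining common prefixes — done.

Resulting grammar:
B → y y B'
B' → /
B' → y
B → / /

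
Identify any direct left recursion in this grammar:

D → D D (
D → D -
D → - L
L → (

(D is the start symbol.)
D → D D (: LEFT RECURSIVE (starts with D)
D → D -: LEFT RECURSIVE (starts with D)
D → - L: starts with '-'
L → (: starts with '('

The grammar has direct left recursion on: D.

Answer: Yes, D is left-recursive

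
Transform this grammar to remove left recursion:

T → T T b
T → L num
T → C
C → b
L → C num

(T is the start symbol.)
T is directly left-recursive. The standard transformation for
  A → A α₁ | ... | A α_m | β₁ | ... | β_n
is
  A  → β₁ A' | ... | β_n A'
  A' → α₁ A' | ... | α_m A' | ε

T → L num becomes T → L num T'
T → C becomes T → C T'
T → T T b becomes T' → T b T'
Add T' → ε

Productions for other non-terminals are unchanged:
  C → b
  L → C num

Resulting grammar:
T → L num T'
T → C T'
T' → T b T'
T' → ε
C → b
L → C num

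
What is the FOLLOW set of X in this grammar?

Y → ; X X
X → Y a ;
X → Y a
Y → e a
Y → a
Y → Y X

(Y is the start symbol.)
{ $, ';', 'a', 'e' }

To compute FOLLOW(X), find every occurrence of X on a right-hand side N → α X β: add FIRST(β) \ {ε}, and if β is empty or nullable also add FOLLOW(N). Iterate to a fixed point.

In Y → ; X X: X is followed by X, add FIRST(X) \ {ε} = { ';', 'a', 'e' }
In Y → ; X X: X is at the end, add FOLLOW(Y)
In Y → Y X: X is at the end, add FOLLOW(Y)

The FOLLOW sets referred to above (computed the same way, to a fixed point):
  FOLLOW(Y) = { $, ';', 'a', 'e' }

Taking the union: FOLLOW(X) = { $, ';', 'a', 'e' }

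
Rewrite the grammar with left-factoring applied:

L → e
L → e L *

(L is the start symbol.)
L → e L'
L' → ε
L' → L *

Left-factoring transforms A → αβ₁ | αβ₂ into A → αA' and A' → β₁ | β₂
(α is the longest common prefix among the alternatives). Repeat until
no nonterminal has two alternatives with a common prefix.

Round 1: L has alternatives sharing prefix 'e'. Introduce L': L → e L'
  Add: L' → ε
  Add: L' → L *

No remaining common prefixes — done.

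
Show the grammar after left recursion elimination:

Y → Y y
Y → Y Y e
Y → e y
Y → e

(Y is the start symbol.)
Y is directly left-recursive. The standard transformation for
  A → A α₁ | ... | A α_m | β₁ | ... | β_n
is
  A  → β₁ A' | ... | β_n A'
  A' → α₁ A' | ... | α_m A' | ε

Y → e y becomes Y → e y Y'
Y → e becomes Y → e Y'
Y → Y y becomes Y' → y Y'
Y → Y Y e becomes Y' → Y e Y'
Add Y' → ε

Resulting grammar:
Y → e y Y'
Y → e Y'
Y' → y Y'
Y' → Y e Y'
Y' → ε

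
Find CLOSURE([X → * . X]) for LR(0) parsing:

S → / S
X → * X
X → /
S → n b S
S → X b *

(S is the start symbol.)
To compute CLOSURE, for each item [A → α.Bβ] where B is a non-terminal, add [B → .γ] for all productions B → γ; repeat for the newly added items until nothing changes.

Start with: [X → * . X]
  [X → * . X] has the dot before X: add [X → . * X], [X → . /]
No further items can be added.

CLOSURE = { [X → * . X], [X → . * X], [X → . /] }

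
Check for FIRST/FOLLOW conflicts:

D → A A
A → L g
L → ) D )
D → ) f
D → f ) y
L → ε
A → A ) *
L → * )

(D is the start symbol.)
A FIRST/FOLLOW conflict occurs when a non-terminal N has a nullable alternative N → β (β ⇒* ε) and another alternative N → α with FIRST(α) ∩ FOLLOW(N) ≠ ∅: on such a lookahead the parser cannot decide between expanding α and letting N vanish via β.

Nullable non-terminals: L.

L: nullable alternative(s) L → ε; FOLLOW(L) = { 'g' }
  L → ) D ): FIRST \ {ε} = { ')' } — disjoint from FOLLOW(L)
  L → ε: FIRST \ {ε} = { } — this is the only nullable alternative, skip
  L → * ): FIRST \ {ε} = { '*' } — disjoint from FOLLOW(L)

A, D have no nullable alternative, so no FIRST/FOLLOW check is needed there.

No FIRST/FOLLOW conflicts found.

Answer: No FIRST/FOLLOW conflicts.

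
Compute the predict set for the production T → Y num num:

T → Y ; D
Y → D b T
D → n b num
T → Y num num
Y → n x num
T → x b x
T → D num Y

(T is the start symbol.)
{ 'n' }

PREDICT(T → Y num num) = (FIRST(RHS) \ {ε}) ∪ (FOLLOW(T) if ε ∈ FIRST(RHS), i.e. RHS ⇒* ε)
FIRST(Y) = { 'n' }
FIRST(Y num num) = { 'n' }
ε ∉ FIRST(Y num num), so FOLLOW(T) is not added.
PREDICT(T → Y num num) = { 'n' }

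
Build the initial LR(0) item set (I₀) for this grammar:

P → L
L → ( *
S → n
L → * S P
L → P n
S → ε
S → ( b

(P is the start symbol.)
{ [L → . ( *], [L → . * S P], [L → . P n], [P → . L], [P' → . P] }

First, augment the grammar with P' → P
I₀ = CLOSURE({ [P' → . P] }):
  [P' → . P] has the dot before P: add [P → . L]
  [P → . L] has the dot before L: add [L → . ( *], [L → . * S P], [L → . P n]
No further items can be added.

I₀ = { [L → . ( *], [L → . * S P], [L → . P n], [P → . L], [P' → . P] }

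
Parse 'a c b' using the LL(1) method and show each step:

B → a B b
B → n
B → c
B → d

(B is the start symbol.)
Stack is shown with the top on the left.

Stack    Input    Action
------------------------
B $      a c b $  output B → a B b
a B b $  a c b $  match 'a'
B b $    c b $    output B → c
c b $    c b $    match 'c'
b $      b $      match 'b'
$        $        accept

The string is accepted.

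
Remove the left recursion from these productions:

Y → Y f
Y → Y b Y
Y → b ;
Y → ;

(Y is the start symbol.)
Y → b ; Y'
Y → ; Y'
Y' → f Y'
Y' → b Y Y'
Y' → ε

Y is directly left-recursive. The standard transformation for
  A → A α₁ | ... | A α_m | β₁ | ... | β_n
is
  A  → β₁ A' | ... | β_n A'
  A' → α₁ A' | ... | α_m A' | ε

Y → b ; becomes Y → b ; Y'
Y → ; becomes Y → ; Y'
Y → Y f becomes Y' → f Y'
Y → Y b Y becomes Y' → b Y Y'
Add Y' → ε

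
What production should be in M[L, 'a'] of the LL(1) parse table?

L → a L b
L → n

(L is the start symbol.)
L → a L b

To find M[L, 'a'], we find productions for L where 'a' is in the predict set (PREDICT(N → α) = (FIRST(α) \ {ε}) ∪ (FOLLOW(N) if α ⇒* ε)).

L → a L b: PREDICT = { 'a' }
  'a' is in predict set, so this production goes in M[L, 'a']
L → n: PREDICT = { 'n' }

M[L, 'a'] = L → a L b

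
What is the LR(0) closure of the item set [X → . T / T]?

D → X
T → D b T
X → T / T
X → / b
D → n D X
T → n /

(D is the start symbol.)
To compute CLOSURE, for each item [A → α.Bβ] where B is a non-terminal, add [B → .γ] for all productions B → γ; repeat for the newly added items until nothing changes.

Start with: [X → . T / T]
  [X → . T / T] has the dot before T: add [T → . D b T], [T → . n /]
  [T → . D b T] has the dot before D: add [D → . X], [D → . n D X]
  [D → . X] has the dot before X: add [X → . / b]
No further items can be added.

CLOSURE = { [D → . X], [D → . n D X], [T → . D b T], [T → . n /], [X → . / b], [X → . T / T] }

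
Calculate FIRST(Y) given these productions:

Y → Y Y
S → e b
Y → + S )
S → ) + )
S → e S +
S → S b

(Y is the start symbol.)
To compute FIRST(Y), examine every production with Y on the left-hand side, reading each right-hand side left to right until a non-nullable symbol is reached.

From Y → Y Y:
  - Y is the symbol being defined: contributes nothing new
    Y is not nullable, so stop
From Y → + S ):
  - '+' is a terminal: add '+' and stop

Collecting: FIRST(Y) = { '+' }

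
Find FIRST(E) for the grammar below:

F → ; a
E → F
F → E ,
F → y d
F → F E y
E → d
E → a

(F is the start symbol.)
To compute FIRST(E), examine every production with E on the left-hand side, reading each right-hand side left to right until a non-nullable symbol is reached.

FIRST sets of the other non-terminals involved (by the same procedure, iterated to a fixed point):
  FIRST(F) = { ';', 'a', 'd', 'y' }

From E → F:
  - F is a non-terminal: add FIRST(F) \ {ε} = { ';', 'a', 'd', 'y' }
    F is not nullable, so stop
From E → d:
  - d is a terminal: add 'd' and stop
From E → a:
  - a is a terminal: add 'a' and stop

Collecting: FIRST(E) = { ';', 'a', 'd', 'y' }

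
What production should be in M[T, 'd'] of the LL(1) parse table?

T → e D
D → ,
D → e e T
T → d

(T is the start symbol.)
To find M[T, 'd'], we find productions for T where 'd' is in the predict set (PREDICT(N → α) = (FIRST(α) \ {ε}) ∪ (FOLLOW(N) if α ⇒* ε)).

T → e D: PREDICT = { 'e' }
T → d: PREDICT = { 'd' }
  'd' is in predict set, so this production goes in M[T, 'd']

M[T, 'd'] = T → d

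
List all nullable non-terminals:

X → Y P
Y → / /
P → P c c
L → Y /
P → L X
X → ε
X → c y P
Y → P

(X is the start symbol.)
A non-terminal is nullable if it can derive ε (the empty string): either it has an ε-production, or it has a production whose right-hand side consists entirely of nullable non-terminals.

ε-productions: X → ε
So X is immediately nullable.
No further non-terminal can be added: every production for the remaining non-terminals contains a terminal or a non-nullable non-terminal.
Nullable = { 'X' }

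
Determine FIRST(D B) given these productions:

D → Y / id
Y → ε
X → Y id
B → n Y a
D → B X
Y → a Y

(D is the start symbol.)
FIRST sets of the non-terminals involved (from the grammar, by fixed-point iteration):
  FIRST(D) = { '/', 'a', 'n' }

To compute FIRST(D B), process the symbols left to right:
Symbol D is a non-terminal. Add FIRST(D) \ {ε} = { '/', 'a', 'n' }
D is not nullable (ε ∉ FIRST(D)), so stop here.
FIRST(D B) = { '/', 'a', 'n' }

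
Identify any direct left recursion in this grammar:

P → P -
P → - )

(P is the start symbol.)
Yes, P is left-recursive

P → P -: LEFT RECURSIVE (starts with P)
P → - ): starts with '-'

The grammar has direct left recursion on: P.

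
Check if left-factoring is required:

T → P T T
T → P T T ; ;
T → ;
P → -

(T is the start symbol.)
Left-factoring is needed when two productions for the same non-terminal
share a common prefix on the right-hand side.

Productions for T:
  T → P T T
  T → P T T ; ;
  T → ;

Found common prefix 'P T T' in productions for T

Answer: Yes, T has productions with common prefix 'P T T'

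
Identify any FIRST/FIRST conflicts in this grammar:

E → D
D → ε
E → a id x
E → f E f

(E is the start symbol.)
No FIRST/FIRST conflicts.

A FIRST/FIRST conflict occurs when two productions N → α and N → β for the same non-terminal have FIRST(α) ∩ FIRST(β) ≠ ∅ (with ε ∈ FIRST of a nullable right-hand side, so two nullable alternatives also conflict).

FIRST sets of the non-terminals at (or reachable through a nullable prefix from) the front of some alternative:
  FIRST(D) = { ε }

Productions for E:
  E → D: FIRST = { ε }
  E → a id x: FIRST = { 'a' }
  E → f E f: FIRST = { 'f' }
D has only one production, so no FIRST/FIRST conflict is possible there.

All alternatives of each non-terminal have pairwise disjoint FIRST sets.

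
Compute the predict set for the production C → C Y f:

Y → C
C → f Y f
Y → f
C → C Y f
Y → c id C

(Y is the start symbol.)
{ 'f' }

PREDICT(C → C Y f) = (FIRST(RHS) \ {ε}) ∪ (FOLLOW(C) if ε ∈ FIRST(RHS), i.e. RHS ⇒* ε)
FIRST(C) = { 'f' }
FIRST(C Y f) = { 'f' }
ε ∉ FIRST(C Y f), so FOLLOW(C) is not added.
PREDICT(C → C Y f) = { 'f' }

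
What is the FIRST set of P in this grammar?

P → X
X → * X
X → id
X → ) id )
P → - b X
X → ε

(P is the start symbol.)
FIRST sets of the other non-terminals involved (by the same procedure, iterated to a fixed point):
  FIRST(X) = { ')', '*', 'id', ε }

From P → X:
  - X is a non-terminal: add FIRST(X) \ {ε} = { ')', '*', 'id' }
    X is nullable and nothing follows, so the whole right-hand side can vanish: ε ∈ FIRST(P)
From P → - b X:
  - '-' is a terminal: add '-' and stop

Collecting: FIRST(P) = { ')', '*', '-', 'id', ε }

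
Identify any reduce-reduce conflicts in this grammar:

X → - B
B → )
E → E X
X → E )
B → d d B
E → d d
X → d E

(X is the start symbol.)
Augment with X' → X and build the canonical LR(0) collection (I0 = CLOSURE({[X' → . X]}), then GOTO on every symbol after a dot until no new states appear). It has 15 states:
  I0: { [E → . E X], [E → . d d], [X → . - B], [X → . E )], [X → . d E], [X' → . X] }  — shift
  I1: { [B → . )], [B → . d d B], [X → - . B] }  — shift
  I2: { [E → . E X], [E → . d d], [E → E . X], [X → . - B], [X → . E )], [X → . d E], [X → E . )] }  — shift
  I3: { [X' → X .] }  — accept
  I4: { [E → . E X], [E → . d d], [E → d . d], [X → d . E] }  — shift
  I5: { [E → . E X], [E → . d d], [E → E . X], [X → . - B], [X → . E )], [X → . d E], [X → d E .] }  — shift, reduce
  I6: { [E → d . d], [E → d d .] }  — shift, reduce
  I7: { [E → d d .] }  — reduce
  I8: { [E → E X .] }  — reduce
  I9: { [X → E ) .] }  — reduce
  I10: { [B → ) .] }  — reduce
  I11: { [X → - B .] }  — reduce
  I12: { [B → d . d B] }  — shift
  I13: { [B → . )], [B → . d d B], [B → d d . B] }  — shift
  I14: { [B → d d B .] }  — reduce

No state contains more than one complete item.

Answer: No reduce-reduce conflicts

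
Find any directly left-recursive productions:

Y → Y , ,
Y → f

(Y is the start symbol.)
Yes, Y is left-recursive

Y → Y , ,: LEFT RECURSIVE (starts with Y)
Y → f: starts with f

The grammar has direct left recursion on: Y.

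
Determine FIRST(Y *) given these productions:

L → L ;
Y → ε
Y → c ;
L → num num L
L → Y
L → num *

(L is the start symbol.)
FIRST sets of the non-terminals involved (from the grammar, by fixed-point iteration):
  FIRST(Y) = { 'c', ε }

To compute FIRST(Y *), process the symbols left to right:
Symbol Y is a non-terminal. Add FIRST(Y) \ {ε} = { 'c' }
Y is nullable (ε ∈ FIRST(Y)), continue to the next symbol.
Symbol * is a terminal. Add '*' and stop.
FIRST(Y *) = { '*', 'c' }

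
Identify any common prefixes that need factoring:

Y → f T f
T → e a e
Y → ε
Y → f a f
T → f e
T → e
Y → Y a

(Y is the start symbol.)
Left-factoring is needed when two productions for the same non-terminal
share a common prefix on the right-hand side.

Productions for Y:
  Y → f T f
  Y → ε
  Y → f a f
  Y → Y a
Productions for T:
  T → e a e
  T → f e
  T → e

Found common prefix 'f' in productions for Y
Found common prefix 'e' in productions for T

Answer: Yes, Y has productions with common prefix 'f'; T has productions with common prefix 'e'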